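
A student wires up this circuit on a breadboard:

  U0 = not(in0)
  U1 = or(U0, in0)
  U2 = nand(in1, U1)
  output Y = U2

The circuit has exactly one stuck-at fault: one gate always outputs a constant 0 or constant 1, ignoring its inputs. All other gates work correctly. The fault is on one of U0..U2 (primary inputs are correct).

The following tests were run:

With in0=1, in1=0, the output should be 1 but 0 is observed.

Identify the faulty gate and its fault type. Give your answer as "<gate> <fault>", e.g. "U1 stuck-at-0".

Fault-free values for test 1 (in0=1, in1=0): U0=0, U1=1, U2=1, giving Y=1. Observed 0.
Test 1: faults giving observed 0 are {U2 stuck-at-0}.
Only U2 stuck-at-0 is consistent with every test.

U2 stuck-at-0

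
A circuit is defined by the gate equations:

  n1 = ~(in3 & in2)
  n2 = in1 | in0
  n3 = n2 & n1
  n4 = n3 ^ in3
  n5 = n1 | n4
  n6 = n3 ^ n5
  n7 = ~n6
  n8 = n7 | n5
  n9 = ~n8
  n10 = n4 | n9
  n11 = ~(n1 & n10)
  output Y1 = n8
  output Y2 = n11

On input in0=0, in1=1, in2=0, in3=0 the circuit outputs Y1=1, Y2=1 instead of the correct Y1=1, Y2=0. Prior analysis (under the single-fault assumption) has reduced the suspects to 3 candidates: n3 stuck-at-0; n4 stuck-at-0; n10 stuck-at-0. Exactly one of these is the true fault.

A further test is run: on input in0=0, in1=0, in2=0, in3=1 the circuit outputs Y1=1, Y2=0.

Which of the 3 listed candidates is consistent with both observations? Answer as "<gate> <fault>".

n3 stuck-at-0

Evaluate each candidate on input in0=0, in1=0, in2=0, in3=1:
  n3 stuck-at-0: n1=1, n2=0, n3=0 [stuck-at-0], n4=1, n5=1, n6=1, n7=0, n8=1, n9=0, n10=1, n11=0 → Y1=1, Y2=0 — matches
  n4 stuck-at-0: n1=1, n2=0, n3=0, n4=0 [stuck-at-0], n5=1, n6=1, n7=0, n8=1, n9=0, n10=0, n11=1 → Y1=1, Y2=1 — eliminated
  n10 stuck-at-0: n1=1, n2=0, n3=0, n4=1, n5=1, n6=1, n7=0, n8=1, n9=0, n10=0 [stuck-at-0], n11=1 → Y1=1, Y2=1 — eliminated
Only n3 stuck-at-0 reproduces the observed Y1=1, Y2=0.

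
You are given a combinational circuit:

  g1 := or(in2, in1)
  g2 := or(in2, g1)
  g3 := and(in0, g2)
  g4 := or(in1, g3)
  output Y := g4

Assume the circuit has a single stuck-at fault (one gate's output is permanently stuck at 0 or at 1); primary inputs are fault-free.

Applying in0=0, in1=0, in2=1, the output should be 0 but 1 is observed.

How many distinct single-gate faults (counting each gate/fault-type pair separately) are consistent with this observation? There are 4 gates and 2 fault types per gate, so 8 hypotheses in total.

Fault-free: g1=1, g2=1, g3=0, g4=0 → 0. Observed 1.
  g1 stuck-at-0: output 0 ✗
  g1 stuck-at-1: output 0 ✗
  g2 stuck-at-0: output 0 ✗
  g2 stuck-at-1: output 0 ✗
  g3 stuck-at-0: output 0 ✗
  g3 stuck-at-1: output 1 ✓
  g4 stuck-at-0: output 0 ✗
  g4 stuck-at-1: output 1 ✓
Consistent faults: {g3 stuck-at-1, g4 stuck-at-1} — 2 in all.

2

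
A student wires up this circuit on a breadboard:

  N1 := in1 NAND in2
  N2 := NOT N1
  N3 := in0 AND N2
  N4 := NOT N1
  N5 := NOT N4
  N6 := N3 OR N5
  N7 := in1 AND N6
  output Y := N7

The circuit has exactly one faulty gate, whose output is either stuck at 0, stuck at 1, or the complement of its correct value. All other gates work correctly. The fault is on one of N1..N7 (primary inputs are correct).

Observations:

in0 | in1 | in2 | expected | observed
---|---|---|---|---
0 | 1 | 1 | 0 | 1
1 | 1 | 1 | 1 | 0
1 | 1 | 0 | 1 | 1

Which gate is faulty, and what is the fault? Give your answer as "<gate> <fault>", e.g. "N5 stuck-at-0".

Fault-free values for test 1 (in0=0, in1=1, in2=1): N1=0, N2=1, N3=0, N4=1, N5=0, N6=0, N7=0, giving Y=0. Observed 1.
Test 1: faults giving observed 1 are {N1 stuck-at-1, N1 inverted output, N3 stuck-at-1, N3 inverted output, N4 stuck-at-0, N4 inverted output, N5 stuck-at-1, N5 inverted output, N6 stuck-at-1, N6 inverted output, N7 stuck-at-1, N7 inverted output}.
Test 2 (in0=1, in1=1, in2=1): fault-free N1=0, N2=1, N3=1, N4=1, N5=0, N6=1, N7=1 → 1; observed 0. Eliminates N1 stuck-at-1, N1 inverted output, N3 stuck-at-1, N4 stuck-at-0, N4 inverted output, N5 stuck-at-1, N5 inverted output, N6 stuck-at-1, N7 stuck-at-1.
Test 3 (in0=1, in1=1, in2=0): fault-free N1=1, N2=0, N3=0, N4=0, N5=1, N6=1, N7=1 → 1; observed 1. Eliminates N6 inverted output, N7 inverted output.
Only N3 inverted output is consistent with every test.

N3 inverted output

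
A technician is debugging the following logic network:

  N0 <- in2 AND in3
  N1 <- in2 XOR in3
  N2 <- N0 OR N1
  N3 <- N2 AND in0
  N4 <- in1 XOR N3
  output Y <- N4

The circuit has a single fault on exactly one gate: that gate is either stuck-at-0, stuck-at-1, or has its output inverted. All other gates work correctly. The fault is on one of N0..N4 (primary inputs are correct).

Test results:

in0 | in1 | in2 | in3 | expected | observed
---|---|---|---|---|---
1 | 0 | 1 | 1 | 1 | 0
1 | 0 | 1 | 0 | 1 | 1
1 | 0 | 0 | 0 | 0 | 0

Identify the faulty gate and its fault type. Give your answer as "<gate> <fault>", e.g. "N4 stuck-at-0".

Fault-free values for test 1 (in0=1, in1=0, in2=1, in3=1): N0=1, N1=0, N2=1, N3=1, N4=1, giving Y=1. Observed 0.
Test 1: faults giving observed 0 are {N0 stuck-at-0, N0 inverted output, N2 stuck-at-0, N2 inverted output, N3 stuck-at-0, N3 inverted output, N4 stuck-at-0, N4 inverted output}.
Test 2 (in0=1, in1=0, in2=1, in3=0): fault-free N0=0, N1=1, N2=1, N3=1, N4=1 → 1; observed 1. Eliminates N2 stuck-at-0, N2 inverted output, N3 stuck-at-0, N3 inverted output, N4 stuck-at-0, N4 inverted output.
Test 3 (in0=1, in1=0, in2=0, in3=0): fault-free N0=0, N1=0, N2=0, N3=0, N4=0 → 0; observed 0. Eliminates N0 inverted output.
Only N0 stuck-at-0 is consistent with every test.

N0 stuck-at-0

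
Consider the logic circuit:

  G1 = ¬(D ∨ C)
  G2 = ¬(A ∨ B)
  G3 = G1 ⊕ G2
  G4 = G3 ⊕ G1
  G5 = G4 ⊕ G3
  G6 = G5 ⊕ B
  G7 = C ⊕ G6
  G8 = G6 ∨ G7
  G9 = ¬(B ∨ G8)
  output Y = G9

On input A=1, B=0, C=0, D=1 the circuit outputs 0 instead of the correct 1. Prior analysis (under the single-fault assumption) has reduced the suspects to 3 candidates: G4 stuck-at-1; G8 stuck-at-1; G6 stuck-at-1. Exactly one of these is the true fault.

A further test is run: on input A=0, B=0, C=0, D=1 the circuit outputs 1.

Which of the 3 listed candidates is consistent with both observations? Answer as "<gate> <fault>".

Evaluate each candidate on input A=0, B=0, C=0, D=1:
  G4 stuck-at-1: G1=0, G2=1, G3=1, G4=1 [stuck-at-1], G5=0, G6=0, G7=0, G8=0, G9=1 → 1 — matches
  G8 stuck-at-1: G1=0, G2=1, G3=1, G4=1, G5=0, G6=0, G7=0, G8=1 [stuck-at-1], G9=0 → 0 — eliminated
  G6 stuck-at-1: G1=0, G2=1, G3=1, G4=1, G5=0, G6=1 [stuck-at-1], G7=1, G8=1, G9=0 → 0 — eliminated
Only G4 stuck-at-1 reproduces the observed 1.

G4 stuck-at-1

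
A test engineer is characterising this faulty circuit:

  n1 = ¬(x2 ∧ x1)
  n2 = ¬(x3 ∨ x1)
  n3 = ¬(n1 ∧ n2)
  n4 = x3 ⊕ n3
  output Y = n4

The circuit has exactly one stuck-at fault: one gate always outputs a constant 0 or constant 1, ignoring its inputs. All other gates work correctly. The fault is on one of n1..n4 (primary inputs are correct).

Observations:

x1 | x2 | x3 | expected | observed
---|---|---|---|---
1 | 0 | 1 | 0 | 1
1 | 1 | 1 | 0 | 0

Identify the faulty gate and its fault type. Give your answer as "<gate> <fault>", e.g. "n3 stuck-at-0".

Fault-free values for test 1 (x1=1, x2=0, x3=1): n1=1, n2=0, n3=1, n4=0, giving Y=0. Observed 1.
Test 1: faults giving observed 1 are {n2 stuck-at-1, n3 stuck-at-0, n4 stuck-at-1}.
Test 2 (x1=1, x2=1, x3=1): fault-free n1=0, n2=0, n3=1, n4=0 → 0; observed 0. Eliminates n3 stuck-at-0, n4 stuck-at-1.
Only n2 stuck-at-1 is consistent with every test.

n2 stuck-at-1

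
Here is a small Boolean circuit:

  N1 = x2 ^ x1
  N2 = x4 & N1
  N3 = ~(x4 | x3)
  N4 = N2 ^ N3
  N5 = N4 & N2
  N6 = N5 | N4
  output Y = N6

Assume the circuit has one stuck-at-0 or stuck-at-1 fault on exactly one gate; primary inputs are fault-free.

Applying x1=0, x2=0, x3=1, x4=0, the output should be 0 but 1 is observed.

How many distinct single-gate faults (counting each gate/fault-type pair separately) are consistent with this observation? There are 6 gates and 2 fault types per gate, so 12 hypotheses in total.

Fault-free: N1=0, N2=0, N3=0, N4=0, N5=0, N6=0 → 0. Observed 1.
  N1 stuck-at-0: output 0 ✗
  N1 stuck-at-1: output 0 ✗
  N2 stuck-at-0: output 0 ✗
  N2 stuck-at-1: output 1 ✓
  N3 stuck-at-0: output 0 ✗
  N3 stuck-at-1: output 1 ✓
  N4 stuck-at-0: output 0 ✗
  N4 stuck-at-1: output 1 ✓
  N5 stuck-at-0: output 0 ✗
  N5 stuck-at-1: output 1 ✓
  N6 stuck-at-0: output 0 ✗
  N6 stuck-at-1: output 1 ✓
Consistent faults: {N2 stuck-at-1, N3 stuck-at-1, N4 stuck-at-1, N5 stuck-at-1, N6 stuck-at-1} — 5 in all.

5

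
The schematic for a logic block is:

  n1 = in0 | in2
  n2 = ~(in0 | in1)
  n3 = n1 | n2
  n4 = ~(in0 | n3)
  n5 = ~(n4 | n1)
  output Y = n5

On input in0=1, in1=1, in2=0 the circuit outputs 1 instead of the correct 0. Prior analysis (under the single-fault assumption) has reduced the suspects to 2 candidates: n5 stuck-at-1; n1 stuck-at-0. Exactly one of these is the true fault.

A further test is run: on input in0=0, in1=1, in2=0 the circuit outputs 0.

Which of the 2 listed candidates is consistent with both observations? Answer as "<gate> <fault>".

Evaluate each candidate on input in0=0, in1=1, in2=0:
  n5 stuck-at-1: n1=0, n2=0, n3=0, n4=1, n5=1 [stuck-at-1] → 1 — eliminated
  n1 stuck-at-0: n1=0 [stuck-at-0], n2=0, n3=0, n4=1, n5=0 → 0 — matches
Only n1 stuck-at-0 reproduces the observed 0.

n1 stuck-at-0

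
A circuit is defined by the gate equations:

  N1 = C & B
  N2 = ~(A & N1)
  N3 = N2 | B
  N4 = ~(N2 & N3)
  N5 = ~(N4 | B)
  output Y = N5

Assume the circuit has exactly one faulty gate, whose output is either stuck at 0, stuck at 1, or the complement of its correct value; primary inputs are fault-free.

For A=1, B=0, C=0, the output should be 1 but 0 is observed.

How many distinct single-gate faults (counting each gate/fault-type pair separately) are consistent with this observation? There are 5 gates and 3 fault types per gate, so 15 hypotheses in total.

10

Fault-free: N1=0, N2=1, N3=1, N4=0, N5=1 → 1. Observed 0.
  N1: stuck-at-1, inverted output ✓; others ✗
  N2: stuck-at-0, inverted output ✓; others ✗
  N3: stuck-at-0, inverted output ✓; others ✗
  N4: stuck-at-1, inverted output ✓; others ✗
  N5: stuck-at-0, inverted output ✓; others ✗
Consistent faults: {N1 stuck-at-1, N1 inverted output, N2 stuck-at-0, N2 inverted output, N3 stuck-at-0, N3 inverted output, N4 stuck-at-1, N4 inverted output, N5 stuck-at-0, N5 inverted output} — 10 in all.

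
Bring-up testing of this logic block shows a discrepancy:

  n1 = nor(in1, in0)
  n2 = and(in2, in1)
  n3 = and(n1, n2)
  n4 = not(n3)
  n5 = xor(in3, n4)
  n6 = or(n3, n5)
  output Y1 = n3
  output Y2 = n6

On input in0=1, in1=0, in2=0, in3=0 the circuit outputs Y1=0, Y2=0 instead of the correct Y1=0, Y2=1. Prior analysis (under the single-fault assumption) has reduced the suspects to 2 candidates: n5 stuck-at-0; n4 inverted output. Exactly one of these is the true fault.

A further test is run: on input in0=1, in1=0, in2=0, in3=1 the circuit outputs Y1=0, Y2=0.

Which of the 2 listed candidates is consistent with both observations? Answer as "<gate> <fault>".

n5 stuck-at-0

Evaluate each candidate on input in0=1, in1=0, in2=0, in3=1:
  n5 stuck-at-0: n1=0, n2=0, n3=0, n4=1, n5=0 [stuck-at-0], n6=0 → Y1=0, Y2=0 — matches
  n4 inverted output: n1=0, n2=0, n3=0, n4=0 [inverted output], n5=1, n6=1 → Y1=0, Y2=1 — eliminated
Only n5 stuck-at-0 reproduces the observed Y1=0, Y2=0.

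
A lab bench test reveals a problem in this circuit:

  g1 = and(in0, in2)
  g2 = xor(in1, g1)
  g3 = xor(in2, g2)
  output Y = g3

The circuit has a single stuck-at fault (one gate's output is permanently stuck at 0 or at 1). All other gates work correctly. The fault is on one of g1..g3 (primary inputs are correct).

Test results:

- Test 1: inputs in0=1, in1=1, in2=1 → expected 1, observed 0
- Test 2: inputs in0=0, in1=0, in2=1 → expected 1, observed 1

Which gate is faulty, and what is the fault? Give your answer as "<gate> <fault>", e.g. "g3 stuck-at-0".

Fault-free values for test 1 (in0=1, in1=1, in2=1): g1=1, g2=0, g3=1, giving Y=1. Observed 0.
Test 1: faults giving observed 0 are {g1 stuck-at-0, g2 stuck-at-1, g3 stuck-at-0}.
Test 2 (in0=0, in1=0, in2=1): fault-free g1=0, g2=0, g3=1 → 1; observed 1. Eliminates g2 stuck-at-1, g3 stuck-at-0.
Only g1 stuck-at-0 is consistent with every test.

g1 stuck-at-0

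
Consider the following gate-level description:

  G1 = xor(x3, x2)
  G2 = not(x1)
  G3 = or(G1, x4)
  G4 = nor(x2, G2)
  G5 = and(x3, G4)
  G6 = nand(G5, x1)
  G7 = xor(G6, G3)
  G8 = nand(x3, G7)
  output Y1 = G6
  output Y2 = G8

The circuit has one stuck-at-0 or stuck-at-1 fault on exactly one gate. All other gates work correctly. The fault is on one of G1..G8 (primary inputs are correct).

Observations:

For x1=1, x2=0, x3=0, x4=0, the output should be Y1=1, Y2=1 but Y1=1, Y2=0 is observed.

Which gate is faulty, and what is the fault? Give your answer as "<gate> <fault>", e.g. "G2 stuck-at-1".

G8 stuck-at-0

Fault-free values for test 1 (x1=1, x2=0, x3=0, x4=0): G1=0, G2=0, G3=0, G4=1, G5=0, G6=1, G7=1, G8=1, giving Y1=1, Y2=1. Observed Y1=1, Y2=0.
Test 1: faults giving observed Y1=1, Y2=0 are {G8 stuck-at-0}.
Only G8 stuck-at-0 is consistent with every test.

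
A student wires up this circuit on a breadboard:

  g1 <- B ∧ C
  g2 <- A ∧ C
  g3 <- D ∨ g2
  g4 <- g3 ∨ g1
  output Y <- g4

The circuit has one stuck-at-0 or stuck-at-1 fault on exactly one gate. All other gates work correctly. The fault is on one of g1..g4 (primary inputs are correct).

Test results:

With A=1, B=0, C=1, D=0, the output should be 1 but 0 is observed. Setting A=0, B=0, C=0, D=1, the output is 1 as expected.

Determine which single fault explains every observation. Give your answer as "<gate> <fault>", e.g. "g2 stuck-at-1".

g2 stuck-at-0

Fault-free values for test 1 (A=1, B=0, C=1, D=0): g1=0, g2=1, g3=1, g4=1, giving Y=1. Observed 0.
Test 1: faults giving observed 0 are {g2 stuck-at-0, g3 stuck-at-0, g4 stuck-at-0}.
Test 2 (A=0, B=0, C=0, D=1): fault-free g1=0, g2=0, g3=1, g4=1 → 1; observed 1. Eliminates g3 stuck-at-0, g4 stuck-at-0.
Only g2 stuck-at-0 is consistent with every test.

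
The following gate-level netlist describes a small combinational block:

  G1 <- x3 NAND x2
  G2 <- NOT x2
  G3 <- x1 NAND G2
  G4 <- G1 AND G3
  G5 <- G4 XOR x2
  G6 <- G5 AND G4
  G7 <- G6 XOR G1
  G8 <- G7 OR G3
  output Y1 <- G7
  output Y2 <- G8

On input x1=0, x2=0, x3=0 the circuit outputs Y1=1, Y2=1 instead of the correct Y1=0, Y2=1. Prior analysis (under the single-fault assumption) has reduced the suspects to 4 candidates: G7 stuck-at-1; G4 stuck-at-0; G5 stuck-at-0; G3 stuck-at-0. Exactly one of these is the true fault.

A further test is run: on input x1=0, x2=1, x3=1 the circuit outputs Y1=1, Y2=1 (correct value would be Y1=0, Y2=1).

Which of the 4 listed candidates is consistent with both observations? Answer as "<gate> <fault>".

Evaluate each candidate on input x1=0, x2=1, x3=1:
  G7 stuck-at-1: G1=0, G2=0, G3=1, G4=0, G5=1, G6=0, G7=1 [stuck-at-1], G8=1 → Y1=1, Y2=1 — matches
  G4 stuck-at-0: G1=0, G2=0, G3=1, G4=0 [stuck-at-0], G5=1, G6=0, G7=0, G8=1 → Y1=0, Y2=1 — eliminated
  G5 stuck-at-0: G1=0, G2=0, G3=1, G4=0, G5=0 [stuck-at-0], G6=0, G7=0, G8=1 → Y1=0, Y2=1 — eliminated
  G3 stuck-at-0: G1=0, G2=0, G3=0 [stuck-at-0], G4=0, G5=1, G6=0, G7=0, G8=0 → Y1=0, Y2=0 — eliminated
Only G7 stuck-at-1 reproduces the observed Y1=1, Y2=1.

G7 stuck-at-1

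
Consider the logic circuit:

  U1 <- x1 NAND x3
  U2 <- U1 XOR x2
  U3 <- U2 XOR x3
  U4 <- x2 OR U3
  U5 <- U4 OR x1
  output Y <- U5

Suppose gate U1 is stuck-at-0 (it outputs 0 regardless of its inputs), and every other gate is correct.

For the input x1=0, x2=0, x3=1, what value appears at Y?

1

Propagate with U1 forced: U1=0 [stuck-at-0], U2=0, U3=1, U4=1, U5=1.
So Y = 1. (Without the fault it would be 0.)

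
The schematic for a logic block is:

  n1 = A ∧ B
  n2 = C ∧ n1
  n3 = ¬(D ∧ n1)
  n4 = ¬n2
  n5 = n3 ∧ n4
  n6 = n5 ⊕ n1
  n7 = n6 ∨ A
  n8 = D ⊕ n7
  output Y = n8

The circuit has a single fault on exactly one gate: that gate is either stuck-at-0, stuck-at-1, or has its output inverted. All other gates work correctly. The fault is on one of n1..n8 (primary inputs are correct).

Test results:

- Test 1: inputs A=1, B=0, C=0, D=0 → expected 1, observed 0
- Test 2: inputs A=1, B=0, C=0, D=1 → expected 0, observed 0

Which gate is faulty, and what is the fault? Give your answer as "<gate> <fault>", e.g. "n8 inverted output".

Fault-free values for test 1 (A=1, B=0, C=0, D=0): n1=0, n2=0, n3=1, n4=1, n5=1, n6=1, n7=1, n8=1, giving Y=1. Observed 0.
Test 1: faults giving observed 0 are {n7 stuck-at-0, n7 inverted output, n8 stuck-at-0, n8 inverted output}.
Test 2 (A=1, B=0, C=0, D=1): fault-free n1=0, n2=0, n3=1, n4=1, n5=1, n6=1, n7=1, n8=0 → 0; observed 0. Eliminates n7 stuck-at-0, n7 inverted output, n8 inverted output.
Only n8 stuck-at-0 is consistent with every test.

n8 stuck-at-0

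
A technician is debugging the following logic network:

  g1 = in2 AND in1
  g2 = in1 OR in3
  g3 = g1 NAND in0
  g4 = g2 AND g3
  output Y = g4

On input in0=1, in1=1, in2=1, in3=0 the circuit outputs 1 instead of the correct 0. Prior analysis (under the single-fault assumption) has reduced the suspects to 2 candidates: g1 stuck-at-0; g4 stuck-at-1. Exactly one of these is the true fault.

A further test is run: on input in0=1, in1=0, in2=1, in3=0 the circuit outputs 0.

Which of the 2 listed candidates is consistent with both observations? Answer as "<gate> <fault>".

g1 stuck-at-0

Evaluate each candidate on input in0=1, in1=0, in2=1, in3=0:
  g1 stuck-at-0: g1=0 [stuck-at-0], g2=0, g3=1, g4=0 → 0 — matches
  g4 stuck-at-1: g1=0, g2=0, g3=1, g4=1 [stuck-at-1] → 1 — eliminated
Only g1 stuck-at-0 reproduces the observed 0.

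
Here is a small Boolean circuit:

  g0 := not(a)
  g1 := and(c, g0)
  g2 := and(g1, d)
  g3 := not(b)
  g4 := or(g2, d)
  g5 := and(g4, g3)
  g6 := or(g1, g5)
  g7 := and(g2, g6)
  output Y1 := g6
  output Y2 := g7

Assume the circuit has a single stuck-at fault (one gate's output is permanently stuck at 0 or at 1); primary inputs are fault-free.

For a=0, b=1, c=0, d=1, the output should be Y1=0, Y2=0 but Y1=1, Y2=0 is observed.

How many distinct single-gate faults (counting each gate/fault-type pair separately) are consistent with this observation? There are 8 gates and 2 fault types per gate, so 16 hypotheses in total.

Fault-free: g0=1, g1=0, g2=0, g3=0, g4=1, g5=0, g6=0, g7=0 → Y1=0, Y2=0. Observed Y1=1, Y2=0.
  g0: none of the 2 fault types match ✗
  g1: none of the 2 fault types match ✗
  g2: none of the 2 fault types match ✗
  g3: stuck-at-1 ✓; others ✗
  g4: none of the 2 fault types match ✗
  g5: stuck-at-1 ✓; others ✗
  g6: stuck-at-1 ✓; others ✗
  g7: none of the 2 fault types match ✗
Consistent faults: {g3 stuck-at-1, g5 stuck-at-1, g6 stuck-at-1} — 3 in all.

3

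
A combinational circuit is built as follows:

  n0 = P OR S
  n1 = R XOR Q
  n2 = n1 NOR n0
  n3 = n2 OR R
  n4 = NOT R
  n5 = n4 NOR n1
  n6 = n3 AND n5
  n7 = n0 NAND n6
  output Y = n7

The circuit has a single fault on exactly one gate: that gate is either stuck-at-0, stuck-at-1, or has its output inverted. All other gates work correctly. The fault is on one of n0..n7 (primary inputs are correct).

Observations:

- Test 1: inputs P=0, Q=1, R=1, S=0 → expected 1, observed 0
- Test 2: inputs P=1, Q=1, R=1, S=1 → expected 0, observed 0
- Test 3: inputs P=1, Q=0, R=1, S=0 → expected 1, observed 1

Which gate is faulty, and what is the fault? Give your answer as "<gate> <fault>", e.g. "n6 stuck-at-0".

n0 stuck-at-1

Fault-free values for test 1 (P=0, Q=1, R=1, S=0): n0=0, n1=0, n2=1, n3=1, n4=0, n5=1, n6=1, n7=1, giving Y=1. Observed 0.
Test 1: faults giving observed 0 are {n0 stuck-at-1, n0 inverted output, n7 stuck-at-0, n7 inverted output}.
Test 2 (P=1, Q=1, R=1, S=1): fault-free n0=1, n1=0, n2=0, n3=1, n4=0, n5=1, n6=1, n7=0 → 0; observed 0. Eliminates n0 inverted output, n7 inverted output.
Test 3 (P=1, Q=0, R=1, S=0): fault-free n0=1, n1=1, n2=0, n3=1, n4=0, n5=0, n6=0, n7=1 → 1; observed 1. Eliminates n7 stuck-at-0.
Only n0 stuck-at-1 is consistent with every test.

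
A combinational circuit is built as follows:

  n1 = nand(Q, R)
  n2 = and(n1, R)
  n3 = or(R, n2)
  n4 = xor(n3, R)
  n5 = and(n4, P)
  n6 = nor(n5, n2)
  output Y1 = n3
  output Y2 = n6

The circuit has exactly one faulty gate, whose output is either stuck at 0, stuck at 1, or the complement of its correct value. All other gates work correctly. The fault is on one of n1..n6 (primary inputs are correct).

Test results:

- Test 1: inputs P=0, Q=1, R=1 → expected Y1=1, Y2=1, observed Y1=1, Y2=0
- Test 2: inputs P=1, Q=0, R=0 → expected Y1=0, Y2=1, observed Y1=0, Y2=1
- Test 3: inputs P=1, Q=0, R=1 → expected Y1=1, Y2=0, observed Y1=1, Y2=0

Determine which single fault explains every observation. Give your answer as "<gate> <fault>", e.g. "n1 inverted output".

Fault-free values for test 1 (P=0, Q=1, R=1): n1=0, n2=0, n3=1, n4=0, n5=0, n6=1, giving Y1=1, Y2=1. Observed Y1=1, Y2=0.
Test 1: faults giving observed Y1=1, Y2=0 are {n1 stuck-at-1, n1 inverted output, n2 stuck-at-1, n2 inverted output, n5 stuck-at-1, n5 inverted output, n6 stuck-at-0, n6 inverted output}.
Test 2 (P=1, Q=0, R=0): fault-free n1=1, n2=0, n3=0, n4=0, n5=0, n6=1 → Y1=0, Y2=1; observed Y1=0, Y2=1. Eliminates n2 stuck-at-1, n2 inverted output, n5 stuck-at-1, n5 inverted output, n6 stuck-at-0, n6 inverted output.
Test 3 (P=1, Q=0, R=1): fault-free n1=1, n2=1, n3=1, n4=0, n5=0, n6=0 → Y1=1, Y2=0; observed Y1=1, Y2=0. Eliminates n1 inverted output.
Only n1 stuck-at-1 is consistent with every test.

n1 stuck-at-1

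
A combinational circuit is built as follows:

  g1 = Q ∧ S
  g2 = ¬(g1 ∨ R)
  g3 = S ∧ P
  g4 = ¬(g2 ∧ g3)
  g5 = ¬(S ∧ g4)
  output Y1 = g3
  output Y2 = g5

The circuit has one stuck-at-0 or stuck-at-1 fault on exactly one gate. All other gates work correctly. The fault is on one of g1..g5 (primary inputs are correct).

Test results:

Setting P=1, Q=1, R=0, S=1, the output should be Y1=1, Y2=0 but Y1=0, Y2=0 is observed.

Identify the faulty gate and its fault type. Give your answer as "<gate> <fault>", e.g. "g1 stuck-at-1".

g3 stuck-at-0

Fault-free values for test 1 (P=1, Q=1, R=0, S=1): g1=1, g2=0, g3=1, g4=1, g5=0, giving Y1=1, Y2=0. Observed Y1=0, Y2=0.
Test 1: faults giving observed Y1=0, Y2=0 are {g3 stuck-at-0}.
Only g3 stuck-at-0 is consistent with every test.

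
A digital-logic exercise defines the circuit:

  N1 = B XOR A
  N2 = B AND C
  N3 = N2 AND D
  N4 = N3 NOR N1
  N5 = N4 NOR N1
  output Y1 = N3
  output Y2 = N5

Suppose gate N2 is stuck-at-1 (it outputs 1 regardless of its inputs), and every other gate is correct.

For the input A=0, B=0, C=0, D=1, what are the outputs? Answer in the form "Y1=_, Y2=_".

Y1=1, Y2=1

Propagate with N2 forced: N1=0, N2=1 [stuck-at-1], N3=1, N4=0, N5=1.
So the outputs are Y1=1, Y2=1. (Without the fault they would be Y1=0, Y2=0.)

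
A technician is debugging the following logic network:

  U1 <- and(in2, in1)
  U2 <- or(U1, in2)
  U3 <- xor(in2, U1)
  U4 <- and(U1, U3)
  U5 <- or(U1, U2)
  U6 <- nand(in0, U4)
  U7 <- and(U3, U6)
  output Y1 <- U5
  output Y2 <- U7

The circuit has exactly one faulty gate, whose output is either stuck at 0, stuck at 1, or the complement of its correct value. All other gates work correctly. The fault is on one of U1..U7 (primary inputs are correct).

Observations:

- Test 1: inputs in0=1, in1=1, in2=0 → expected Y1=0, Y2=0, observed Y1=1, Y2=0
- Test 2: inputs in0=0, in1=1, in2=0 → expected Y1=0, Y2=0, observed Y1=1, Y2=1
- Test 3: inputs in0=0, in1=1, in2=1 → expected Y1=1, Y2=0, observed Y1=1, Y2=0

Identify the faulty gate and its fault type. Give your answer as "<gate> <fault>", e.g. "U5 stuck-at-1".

U1 stuck-at-1

Fault-free values for test 1 (in0=1, in1=1, in2=0): U1=0, U2=0, U3=0, U4=0, U5=0, U6=1, U7=0, giving Y1=0, Y2=0. Observed Y1=1, Y2=0.
Test 1: faults giving observed Y1=1, Y2=0 are {U1 stuck-at-1, U1 inverted output, U2 stuck-at-1, U2 inverted output, U5 stuck-at-1, U5 inverted output}.
Test 2 (in0=0, in1=1, in2=0): fault-free U1=0, U2=0, U3=0, U4=0, U5=0, U6=1, U7=0 → Y1=0, Y2=0; observed Y1=1, Y2=1. Eliminates U2 stuck-at-1, U2 inverted output, U5 stuck-at-1, U5 inverted output.
Test 3 (in0=0, in1=1, in2=1): fault-free U1=1, U2=1, U3=0, U4=0, U5=1, U6=1, U7=0 → Y1=1, Y2=0; observed Y1=1, Y2=0. Eliminates U1 inverted output.
Only U1 stuck-at-1 is consistent with every test.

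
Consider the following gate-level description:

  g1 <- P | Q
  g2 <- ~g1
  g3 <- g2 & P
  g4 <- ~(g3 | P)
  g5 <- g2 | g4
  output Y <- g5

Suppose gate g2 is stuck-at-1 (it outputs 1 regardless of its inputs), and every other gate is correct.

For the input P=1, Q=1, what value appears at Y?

Propagate with g2 forced: g1=1, g2=1 [stuck-at-1], g3=1, g4=0, g5=1.
So Y = 1. (Without the fault it would be 0.)

1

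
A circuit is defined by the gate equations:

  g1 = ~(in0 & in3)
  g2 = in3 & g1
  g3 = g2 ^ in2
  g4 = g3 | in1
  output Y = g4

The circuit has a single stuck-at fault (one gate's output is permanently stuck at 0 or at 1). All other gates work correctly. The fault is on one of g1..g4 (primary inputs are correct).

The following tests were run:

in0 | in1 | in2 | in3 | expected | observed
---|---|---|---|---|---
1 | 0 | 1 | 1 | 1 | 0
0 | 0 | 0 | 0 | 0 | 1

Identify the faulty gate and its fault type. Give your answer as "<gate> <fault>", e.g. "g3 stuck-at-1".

Fault-free values for test 1 (in0=1, in1=0, in2=1, in3=1): g1=0, g2=0, g3=1, g4=1, giving Y=1. Observed 0.
Test 1: faults giving observed 0 are {g1 stuck-at-1, g2 stuck-at-1, g3 stuck-at-0, g4 stuck-at-0}.
Test 2 (in0=0, in1=0, in2=0, in3=0): fault-free g1=1, g2=0, g3=0, g4=0 → 0; observed 1. Eliminates g1 stuck-at-1, g3 stuck-at-0, g4 stuck-at-0.
Only g2 stuck-at-1 is consistent with every test.

g2 stuck-at-1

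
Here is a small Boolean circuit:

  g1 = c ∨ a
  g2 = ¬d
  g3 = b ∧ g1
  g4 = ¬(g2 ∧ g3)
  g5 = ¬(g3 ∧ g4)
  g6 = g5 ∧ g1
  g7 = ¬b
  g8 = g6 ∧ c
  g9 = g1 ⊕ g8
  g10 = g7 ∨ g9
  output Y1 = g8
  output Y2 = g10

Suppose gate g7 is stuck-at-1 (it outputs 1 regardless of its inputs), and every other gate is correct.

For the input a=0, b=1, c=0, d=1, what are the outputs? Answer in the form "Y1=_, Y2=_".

Y1=0, Y2=1

Propagate with g7 forced: g1=0, g2=0, g3=0, g4=1, g5=1, g6=0, g7=1 [stuck-at-1], g8=0, g9=0, g10=1.
So the outputs are Y1=0, Y2=1. (Without the fault they would be Y1=0, Y2=0.)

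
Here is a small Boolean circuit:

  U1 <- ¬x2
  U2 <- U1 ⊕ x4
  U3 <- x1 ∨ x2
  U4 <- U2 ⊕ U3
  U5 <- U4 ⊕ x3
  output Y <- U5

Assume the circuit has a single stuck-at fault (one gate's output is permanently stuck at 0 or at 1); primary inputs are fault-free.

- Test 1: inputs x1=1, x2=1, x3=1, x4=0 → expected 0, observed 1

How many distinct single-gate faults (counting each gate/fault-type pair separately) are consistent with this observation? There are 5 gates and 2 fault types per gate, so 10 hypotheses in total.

5

Fault-free: U1=0, U2=0, U3=1, U4=1, U5=0 → 0. Observed 1.
  U1 stuck-at-0: output 0 ✗
  U1 stuck-at-1: output 1 ✓
  U2 stuck-at-0: output 0 ✗
  U2 stuck-at-1: output 1 ✓
  U3 stuck-at-0: output 1 ✓
  U3 stuck-at-1: output 0 ✗
  U4 stuck-at-0: output 1 ✓
  U4 stuck-at-1: output 0 ✗
  U5 stuck-at-0: output 0 ✗
  U5 stuck-at-1: output 1 ✓
Consistent faults: {U1 stuck-at-1, U2 stuck-at-1, U3 stuck-at-0, U4 stuck-at-0, U5 stuck-at-1} — 5 in all.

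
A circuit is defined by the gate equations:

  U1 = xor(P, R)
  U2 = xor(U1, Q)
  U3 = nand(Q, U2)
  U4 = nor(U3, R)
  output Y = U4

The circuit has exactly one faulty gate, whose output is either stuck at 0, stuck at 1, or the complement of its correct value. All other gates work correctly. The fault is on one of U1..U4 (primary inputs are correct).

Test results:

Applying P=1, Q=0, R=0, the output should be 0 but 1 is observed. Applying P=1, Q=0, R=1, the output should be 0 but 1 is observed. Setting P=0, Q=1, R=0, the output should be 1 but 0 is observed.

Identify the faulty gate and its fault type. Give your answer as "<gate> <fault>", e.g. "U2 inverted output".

Fault-free values for test 1 (P=1, Q=0, R=0): U1=1, U2=1, U3=1, U4=0, giving Y=0. Observed 1.
Test 1: faults giving observed 1 are {U3 stuck-at-0, U3 inverted output, U4 stuck-at-1, U4 inverted output}.
Test 2 (P=1, Q=0, R=1): fault-free U1=0, U2=0, U3=1, U4=0 → 0; observed 1. Eliminates U3 stuck-at-0, U3 inverted output.
Test 3 (P=0, Q=1, R=0): fault-free U1=0, U2=1, U3=0, U4=1 → 1; observed 0. Eliminates U4 stuck-at-1.
Only U4 inverted output is consistent with every test.

U4 inverted output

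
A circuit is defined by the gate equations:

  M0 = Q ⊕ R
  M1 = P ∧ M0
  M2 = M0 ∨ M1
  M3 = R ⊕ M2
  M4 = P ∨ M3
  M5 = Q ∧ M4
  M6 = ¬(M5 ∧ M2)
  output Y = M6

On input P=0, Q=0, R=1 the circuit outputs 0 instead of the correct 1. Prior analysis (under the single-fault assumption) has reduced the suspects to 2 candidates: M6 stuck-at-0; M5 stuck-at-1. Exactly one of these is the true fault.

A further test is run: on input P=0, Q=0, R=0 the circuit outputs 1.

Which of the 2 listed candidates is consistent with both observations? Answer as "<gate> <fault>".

Evaluate each candidate on input P=0, Q=0, R=0:
  M6 stuck-at-0: M0=0, M1=0, M2=0, M3=0, M4=0, M5=0, M6=0 [stuck-at-0] → 0 — eliminated
  M5 stuck-at-1: M0=0, M1=0, M2=0, M3=0, M4=0, M5=1 [stuck-at-1], M6=1 → 1 — matches
Only M5 stuck-at-1 reproduces the observed 1.

M5 stuck-at-1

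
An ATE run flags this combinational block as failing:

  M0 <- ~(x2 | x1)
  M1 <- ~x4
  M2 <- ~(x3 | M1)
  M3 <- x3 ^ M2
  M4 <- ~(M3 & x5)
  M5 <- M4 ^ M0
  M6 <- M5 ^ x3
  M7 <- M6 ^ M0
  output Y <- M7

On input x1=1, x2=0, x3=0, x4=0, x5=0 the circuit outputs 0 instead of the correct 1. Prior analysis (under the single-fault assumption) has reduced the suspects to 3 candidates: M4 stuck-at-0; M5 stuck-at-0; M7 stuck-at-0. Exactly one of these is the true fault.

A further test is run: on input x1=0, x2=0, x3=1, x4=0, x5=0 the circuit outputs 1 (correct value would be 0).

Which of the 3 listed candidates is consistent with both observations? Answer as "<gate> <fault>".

M4 stuck-at-0

Evaluate each candidate on input x1=0, x2=0, x3=1, x4=0, x5=0:
  M4 stuck-at-0: M0=1, M1=1, M2=0, M3=1, M4=0 [stuck-at-0], M5=1, M6=0, M7=1 → 1 — matches
  M5 stuck-at-0: M0=1, M1=1, M2=0, M3=1, M4=1, M5=0 [stuck-at-0], M6=1, M7=0 → 0 — eliminated
  M7 stuck-at-0: M0=1, M1=1, M2=0, M3=1, M4=1, M5=0, M6=1, M7=0 [stuck-at-0] → 0 — eliminated
Only M4 stuck-at-0 reproduces the observed 1.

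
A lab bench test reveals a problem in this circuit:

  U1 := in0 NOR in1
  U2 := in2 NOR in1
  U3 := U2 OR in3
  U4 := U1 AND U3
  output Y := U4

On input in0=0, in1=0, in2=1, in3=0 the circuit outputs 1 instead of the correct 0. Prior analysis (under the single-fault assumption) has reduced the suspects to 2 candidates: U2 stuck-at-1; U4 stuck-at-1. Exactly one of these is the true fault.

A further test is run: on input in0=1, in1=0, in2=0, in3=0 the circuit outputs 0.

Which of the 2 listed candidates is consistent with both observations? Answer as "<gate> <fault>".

U2 stuck-at-1

Evaluate each candidate on input in0=1, in1=0, in2=0, in3=0:
  U2 stuck-at-1: U1=0, U2=1 [stuck-at-1], U3=1, U4=0 → 0 — matches
  U4 stuck-at-1: U1=0, U2=1, U3=1, U4=1 [stuck-at-1] → 1 — eliminated
Only U2 stuck-at-1 reproduces the observed 0.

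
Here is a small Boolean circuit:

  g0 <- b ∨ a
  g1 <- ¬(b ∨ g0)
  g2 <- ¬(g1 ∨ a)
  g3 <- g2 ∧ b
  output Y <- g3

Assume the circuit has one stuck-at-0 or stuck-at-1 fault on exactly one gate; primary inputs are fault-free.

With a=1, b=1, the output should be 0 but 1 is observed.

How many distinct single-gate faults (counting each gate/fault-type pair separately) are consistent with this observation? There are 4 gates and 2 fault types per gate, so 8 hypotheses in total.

Fault-free: g0=1, g1=0, g2=0, g3=0 → 0. Observed 1.
  g0 stuck-at-0: output 0 ✗
  g0 stuck-at-1: output 0 ✗
  g1 stuck-at-0: output 0 ✗
  g1 stuck-at-1: output 0 ✗
  g2 stuck-at-0: output 0 ✗
  g2 stuck-at-1: output 1 ✓
  g3 stuck-at-0: output 0 ✗
  g3 stuck-at-1: output 1 ✓
Consistent faults: {g2 stuck-at-1, g3 stuck-at-1} — 2 in all.

2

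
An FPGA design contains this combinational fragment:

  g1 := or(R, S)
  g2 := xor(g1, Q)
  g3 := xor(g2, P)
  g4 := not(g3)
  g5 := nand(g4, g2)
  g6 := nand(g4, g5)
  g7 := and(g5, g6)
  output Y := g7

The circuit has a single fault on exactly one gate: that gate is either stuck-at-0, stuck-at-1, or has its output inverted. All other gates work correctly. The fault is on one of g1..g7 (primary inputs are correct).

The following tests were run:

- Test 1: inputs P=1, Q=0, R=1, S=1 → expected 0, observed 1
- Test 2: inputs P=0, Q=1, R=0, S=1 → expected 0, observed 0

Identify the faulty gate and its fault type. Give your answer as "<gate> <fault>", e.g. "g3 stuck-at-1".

g2 stuck-at-0

Fault-free values for test 1 (P=1, Q=0, R=1, S=1): g1=1, g2=1, g3=0, g4=1, g5=0, g6=1, g7=0, giving Y=0. Observed 1.
Test 1: faults giving observed 1 are {g1 stuck-at-0, g1 inverted output, g2 stuck-at-0, g2 inverted output, g3 stuck-at-1, g3 inverted output, g4 stuck-at-0, g4 inverted output, g7 stuck-at-1, g7 inverted output}.
Test 2 (P=0, Q=1, R=0, S=1): fault-free g1=1, g2=0, g3=0, g4=1, g5=1, g6=0, g7=0 → 0; observed 0. Eliminates g1 stuck-at-0, g1 inverted output, g2 inverted output, g3 stuck-at-1, g3 inverted output, g4 stuck-at-0, g4 inverted output, g7 stuck-at-1, g7 inverted output.
Only g2 stuck-at-0 is consistent with every test.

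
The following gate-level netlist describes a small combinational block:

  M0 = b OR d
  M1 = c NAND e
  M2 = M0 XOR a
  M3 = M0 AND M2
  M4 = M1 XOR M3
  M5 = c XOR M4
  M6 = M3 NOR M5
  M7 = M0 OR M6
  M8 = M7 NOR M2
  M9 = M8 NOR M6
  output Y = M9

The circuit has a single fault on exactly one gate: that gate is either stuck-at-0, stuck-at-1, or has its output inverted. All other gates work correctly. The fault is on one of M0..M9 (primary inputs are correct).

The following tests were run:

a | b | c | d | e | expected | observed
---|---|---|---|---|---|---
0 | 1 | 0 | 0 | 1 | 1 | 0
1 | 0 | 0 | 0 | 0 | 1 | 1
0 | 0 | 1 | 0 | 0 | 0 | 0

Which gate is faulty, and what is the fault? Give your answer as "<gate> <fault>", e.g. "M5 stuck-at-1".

Fault-free values for test 1 (a=0, b=1, c=0, d=0, e=1): M0=1, M1=1, M2=1, M3=1, M4=0, M5=0, M6=0, M7=1, M8=0, M9=1, giving Y=1. Observed 0.
Test 1: faults giving observed 0 are {M0 stuck-at-0, M0 inverted output, M6 stuck-at-1, M6 inverted output, M8 stuck-at-1, M8 inverted output, M9 stuck-at-0, M9 inverted output}.
Test 2 (a=1, b=0, c=0, d=0, e=0): fault-free M0=0, M1=1, M2=1, M3=0, M4=1, M5=1, M6=0, M7=0, M8=0, M9=1 → 1; observed 1. Eliminates M6 stuck-at-1, M6 inverted output, M8 stuck-at-1, M8 inverted output, M9 stuck-at-0, M9 inverted output.
Test 3 (a=0, b=0, c=1, d=0, e=0): fault-free M0=0, M1=1, M2=0, M3=0, M4=1, M5=0, M6=1, M7=1, M8=0, M9=0 → 0; observed 0. Eliminates M0 inverted output.
Only M0 stuck-at-0 is consistent with every test.

M0 stuck-at-0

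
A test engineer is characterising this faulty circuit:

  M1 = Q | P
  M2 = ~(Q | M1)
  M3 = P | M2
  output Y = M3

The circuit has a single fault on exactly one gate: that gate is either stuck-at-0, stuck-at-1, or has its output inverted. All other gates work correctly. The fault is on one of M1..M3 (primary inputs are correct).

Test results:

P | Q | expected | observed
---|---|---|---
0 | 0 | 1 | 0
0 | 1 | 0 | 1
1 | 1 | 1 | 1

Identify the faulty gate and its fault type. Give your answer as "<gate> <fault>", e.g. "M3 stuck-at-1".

Fault-free values for test 1 (P=0, Q=0): M1=0, M2=1, M3=1, giving Y=1. Observed 0.
Test 1: faults giving observed 0 are {M1 stuck-at-1, M1 inverted output, M2 stuck-at-0, M2 inverted output, M3 stuck-at-0, M3 inverted output}.
Test 2 (P=0, Q=1): fault-free M1=1, M2=0, M3=0 → 0; observed 1. Eliminates M1 stuck-at-1, M1 inverted output, M2 stuck-at-0, M3 stuck-at-0.
Test 3 (P=1, Q=1): fault-free M1=1, M2=0, M3=1 → 1; observed 1. Eliminates M3 inverted output.
Only M2 inverted output is consistent with every test.

M2 inverted output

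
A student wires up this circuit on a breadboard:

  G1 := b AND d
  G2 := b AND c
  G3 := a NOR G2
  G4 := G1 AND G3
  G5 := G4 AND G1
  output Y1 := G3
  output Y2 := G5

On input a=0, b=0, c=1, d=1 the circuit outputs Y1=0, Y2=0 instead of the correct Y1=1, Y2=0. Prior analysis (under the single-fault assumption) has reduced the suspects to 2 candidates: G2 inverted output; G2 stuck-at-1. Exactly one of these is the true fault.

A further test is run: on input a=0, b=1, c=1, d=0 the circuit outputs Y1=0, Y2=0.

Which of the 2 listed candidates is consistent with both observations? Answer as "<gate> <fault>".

G2 stuck-at-1

Evaluate each candidate on input a=0, b=1, c=1, d=0:
  G2 inverted output: G1=0, G2=0 [inverted output], G3=1, G4=0, G5=0 → Y1=1, Y2=0 — eliminated
  G2 stuck-at-1: G1=0, G2=1 [stuck-at-1], G3=0, G4=0, G5=0 → Y1=0, Y2=0 — matches
Only G2 stuck-at-1 reproduces the observed Y1=0, Y2=0.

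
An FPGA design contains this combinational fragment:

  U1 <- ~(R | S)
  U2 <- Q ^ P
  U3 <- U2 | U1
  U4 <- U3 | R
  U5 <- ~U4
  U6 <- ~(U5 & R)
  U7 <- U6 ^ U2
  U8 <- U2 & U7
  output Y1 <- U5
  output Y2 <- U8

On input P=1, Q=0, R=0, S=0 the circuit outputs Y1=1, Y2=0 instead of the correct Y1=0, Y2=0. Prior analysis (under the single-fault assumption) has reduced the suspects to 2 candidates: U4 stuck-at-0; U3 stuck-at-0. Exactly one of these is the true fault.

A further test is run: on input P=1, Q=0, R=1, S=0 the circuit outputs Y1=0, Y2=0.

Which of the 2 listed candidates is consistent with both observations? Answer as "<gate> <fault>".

U3 stuck-at-0

Evaluate each candidate on input P=1, Q=0, R=1, S=0:
  U4 stuck-at-0: U1=0, U2=1, U3=1, U4=0 [stuck-at-0], U5=1, U6=0, U7=1, U8=1 → Y1=1, Y2=1 — eliminated
  U3 stuck-at-0: U1=0, U2=1, U3=0 [stuck-at-0], U4=1, U5=0, U6=1, U7=0, U8=0 → Y1=0, Y2=0 — matches
Only U3 stuck-at-0 reproduces the observed Y1=0, Y2=0.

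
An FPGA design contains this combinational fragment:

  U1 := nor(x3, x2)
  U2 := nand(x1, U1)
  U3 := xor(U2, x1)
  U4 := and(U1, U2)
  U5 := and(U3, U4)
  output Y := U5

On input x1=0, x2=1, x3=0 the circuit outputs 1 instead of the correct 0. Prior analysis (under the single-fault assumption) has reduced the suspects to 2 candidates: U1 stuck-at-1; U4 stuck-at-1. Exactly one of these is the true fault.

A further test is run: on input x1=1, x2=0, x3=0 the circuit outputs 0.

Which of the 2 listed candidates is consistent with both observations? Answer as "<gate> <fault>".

Evaluate each candidate on input x1=1, x2=0, x3=0:
  U1 stuck-at-1: U1=1 [stuck-at-1], U2=0, U3=1, U4=0, U5=0 → 0 — matches
  U4 stuck-at-1: U1=1, U2=0, U3=1, U4=1 [stuck-at-1], U5=1 → 1 — eliminated
Only U1 stuck-at-1 reproduces the observed 0.

U1 stuck-at-1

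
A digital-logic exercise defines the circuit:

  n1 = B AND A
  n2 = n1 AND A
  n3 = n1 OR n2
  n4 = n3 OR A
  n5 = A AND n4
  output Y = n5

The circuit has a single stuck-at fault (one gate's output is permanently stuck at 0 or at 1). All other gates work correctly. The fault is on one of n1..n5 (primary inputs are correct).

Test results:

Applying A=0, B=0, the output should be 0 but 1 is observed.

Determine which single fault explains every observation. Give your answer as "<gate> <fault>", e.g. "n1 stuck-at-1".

n5 stuck-at-1

Fault-free values for test 1 (A=0, B=0): n1=0, n2=0, n3=0, n4=0, n5=0, giving Y=0. Observed 1.
Test 1: faults giving observed 1 are {n5 stuck-at-1}.
Only n5 stuck-at-1 is consistent with every test.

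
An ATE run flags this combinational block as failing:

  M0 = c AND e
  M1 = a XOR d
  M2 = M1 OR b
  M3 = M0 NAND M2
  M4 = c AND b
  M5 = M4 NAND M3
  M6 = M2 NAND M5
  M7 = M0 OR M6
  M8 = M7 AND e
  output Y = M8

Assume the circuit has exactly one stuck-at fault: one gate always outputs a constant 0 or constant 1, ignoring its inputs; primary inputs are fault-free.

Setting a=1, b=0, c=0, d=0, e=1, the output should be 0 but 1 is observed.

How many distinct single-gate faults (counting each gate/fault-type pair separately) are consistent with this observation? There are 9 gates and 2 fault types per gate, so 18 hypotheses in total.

Fault-free: M0=0, M1=1, M2=1, M3=1, M4=0, M5=1, M6=0, M7=0, M8=0 → 0. Observed 1.
  M0: stuck-at-1 ✓; others ✗
  M1: stuck-at-0 ✓; others ✗
  M2: stuck-at-0 ✓; others ✗
  M3: none of the 2 fault types match ✗
  M4: stuck-at-1 ✓; others ✗
  M5: stuck-at-0 ✓; others ✗
  M6: stuck-at-1 ✓; others ✗
  M7: stuck-at-1 ✓; others ✗
  M8: stuck-at-1 ✓; others ✗
Consistent faults: {M0 stuck-at-1, M1 stuck-at-0, M2 stuck-at-0, M4 stuck-at-1, M5 stuck-at-0, M6 stuck-at-1, M7 stuck-at-1, M8 stuck-at-1} — 8 in all.

8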